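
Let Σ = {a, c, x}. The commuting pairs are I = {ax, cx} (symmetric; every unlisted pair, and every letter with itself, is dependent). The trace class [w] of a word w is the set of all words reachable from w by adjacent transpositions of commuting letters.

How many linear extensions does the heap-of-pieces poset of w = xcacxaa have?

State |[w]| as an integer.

0(x) covers ∅
1(c) covers ∅
2(a) covers 1:c
3(c) covers 2:a
4(x) covers 0:x
5(a) covers 3:c
6(a) covers 5:a
floor of heap: 0:x, 1:c
completions by unplaced set U, small U first (add the entries for U minus each lowest piece of U):
  |U|=1: {4}:1  {6}:1
  |U|=2: {0,4}:1  {4,6}:2  {5,6}:1
  |U|=3: {0,4,6}:3  {3,5,6}:1  {4,5,6}:3
  |U|=4: {0,4,5,6}:6  {2,3,5,6}:1  {3,4,5,6}:4
  |U|=5: {0,3,4,5,6}:10  {1,2,3,5,6}:1  {2,3,4,5,6}:5
  start at 0(x): 6
  start at 1(c): 15
sum over floor = 21

21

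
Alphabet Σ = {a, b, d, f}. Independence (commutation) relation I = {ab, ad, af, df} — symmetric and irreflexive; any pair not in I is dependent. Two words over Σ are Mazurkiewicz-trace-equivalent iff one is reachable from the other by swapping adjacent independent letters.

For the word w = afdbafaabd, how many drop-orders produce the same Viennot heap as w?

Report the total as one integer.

420

drop 0:a onto floor
drop 1:f onto floor
drop 2:d onto floor
drop 3:b onto {1:f, 2:d}
drop 4:a onto {0:a}
drop 5:f onto {3:b}
drop 6:a onto {4:a}
drop 7:a onto {6:a}
drop 8:b onto {5:f}
drop 9:d onto {8:b}
ground layer = {0:a, 1:f, 2:d}
drop-orders for the pieces not yet dropped (sum over which currently-grounded one goes next):
  1 to go: {7} 1  {9} 1
  2 to go: {6,7} 1  {7,9} 2  {8,9} 1
  3 to go: {4,6,7} 1  {5,8,9} 1  {6,7,9} 3  {7,8,9} 3
  4 to go: {0,4,6,7} 1  {3,5,8,9} 1  {4,6,7,9} 4  {5,7,8,9} 4  {6,7,8,9} 6
  5 to go: {0,4,6,7,9} 5  {1,3,5,8,9} 1  {2,3,5,8,9} 1  {3,5,7,8,9} 5  {4,6,7,8,9} 10  {5,6,7,8,9} 10
  6 to go: {0,4,6,7,8,9} 15  {1,2,3,5,8,9} 2  {1,3,5,7,8,9} 6  {2,3,5,7,8,9} 6  {3,5,6,7,8,9} 15  {4,5,6,7,8,9} 20
  7 to go: {0,4,5,6,7,8,9} 35  {1,2,3,5,7,8,9} 14  {1,3,5,6,7,8,9} 21  {2,3,5,6,7,8,9} 21  {3,4,5,6,7,8,9} 35
  8 to go: {0,3,4,5,6,7,8,9} 70  {1,2,3,5,6,7,8,9} 56  {1,3,4,5,6,7,8,9} 56  {2,3,4,5,6,7,8,9} 56
  if 0:a drops first: 168 orders
  if 1:f drops first: 126 orders
  if 2:d drops first: 126 orders
heap linearizations: 420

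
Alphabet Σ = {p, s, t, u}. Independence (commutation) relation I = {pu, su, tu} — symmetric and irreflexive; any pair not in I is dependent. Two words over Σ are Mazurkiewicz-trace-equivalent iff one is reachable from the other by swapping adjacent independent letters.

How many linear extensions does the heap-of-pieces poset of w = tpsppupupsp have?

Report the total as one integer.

drop 0:t onto floor
drop 1:p onto {0:t}
drop 2:s onto {1:p}
drop 3:p onto {2:s}
drop 4:p onto {3:p}
drop 5:u onto floor
drop 6:p onto {4:p}
drop 7:u onto {5:u}
drop 8:p onto {6:p}
drop 9:s onto {8:p}
drop 10:p onto {9:s}
ground layer = {0:t, 5:u}
drop-orders for the pieces not yet dropped (sum over which currently-grounded one goes next):
  1 to go: {7} 1  {10} 1
  2 to go: {5,7} 1  {7,10} 2  {9,10} 1
  3 to go: {5,7,10} 3  {7,9,10} 3  {8,9,10} 1
  4 to go: {5,7,9,10} 6  {6,8,9,10} 1  {7,8,9,10} 4
  5 to go: {4,6,8,9,10} 1  {5,7,8,9,10} 10  {6,7,8,9,10} 5
  6 to go: {3,4,6,8,9,10} 1  {4,6,7,8,9,10} 6  {5,6,7,8,9,10} 15
  7 to go: {2,3,4,6,8,9,10} 1  {3,4,6,7,8,9,10} 7  {4,5,6,7,8,9,10} 21
  8 to go: {1,2,3,4,6,8,9,10} 1  {2,3,4,6,7,8,9,10} 8  {3,4,5,6,7,8,9,10} 28
  9 to go: {0,1,2,3,4,6,8,9,10} 1  {1,2,3,4,6,7,8,9,10} 9  {2,3,4,5,6,7,8,9,10} 36
  if 0:t drops first: 45 orders
  if 5:u drops first: 10 orders
heap linearizations: 55

55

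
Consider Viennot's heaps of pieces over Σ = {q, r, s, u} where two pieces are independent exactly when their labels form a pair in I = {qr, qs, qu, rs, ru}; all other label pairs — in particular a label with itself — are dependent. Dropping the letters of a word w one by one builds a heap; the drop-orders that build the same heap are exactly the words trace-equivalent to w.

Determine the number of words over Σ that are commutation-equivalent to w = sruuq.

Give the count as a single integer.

0(s) covers ∅
1(r) covers ∅
2(u) covers 0:s
3(u) covers 2:u
4(q) covers ∅
floor of heap: 0:s, 1:r, 4:q
completions by unplaced set U, small U first (add the entries for U minus each lowest piece of U):
  |U|=1: {1}:1  {3}:1  {4}:1
  |U|=2: {1,3}:2  {1,4}:2  {2,3}:1  {3,4}:2
  |U|=3: {0,2,3}:1  {1,2,3}:3  {1,3,4}:6  {2,3,4}:3
  start at 0(s): 12
  start at 1(r): 4
  start at 4(q): 4
sum over floor = 20

20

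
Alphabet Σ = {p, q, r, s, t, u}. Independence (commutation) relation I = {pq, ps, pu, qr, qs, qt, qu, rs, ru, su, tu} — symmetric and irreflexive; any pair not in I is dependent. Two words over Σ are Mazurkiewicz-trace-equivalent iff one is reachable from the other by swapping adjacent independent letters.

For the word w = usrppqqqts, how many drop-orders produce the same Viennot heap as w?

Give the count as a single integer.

3360

drop 0:u onto floor
drop 1:s onto floor
drop 2:r onto floor
drop 3:p onto {2:r}
drop 4:p onto {3:p}
drop 5:q onto floor
drop 6:q onto {5:q}
drop 7:q onto {6:q}
drop 8:t onto {1:s, 4:p}
drop 9:s onto {8:t}
ground layer = {0:u, 1:s, 2:r, 5:q}
drop-orders for the pieces not yet dropped (sum over which currently-grounded one goes next):
  1 to go: {0} 1  {7} 1  {9} 1
  2 to go: {0,7} 2  {0,9} 2  {6,7} 1  {7,9} 2  {8,9} 1
  3 to go: {0,6,7} 3  {0,7,9} 6  {0,8,9} 3  {1,8,9} 1  {4,8,9} 1  {5,6,7} 1  {6,7,9} 3  {7,8,9} 3
  4 to go: {0,1,8,9} 4  {0,4,8,9} 4  {0,5,6,7} 4  {0,6,7,9} 12  {0,7,8,9} 12  {1,4,8,9} 2  {1,7,8,9} 4  {3,4,8,9} 1  {4,7,8,9} 4  {5,6,7,9} 4  {6,7,8,9} 6
  5 to go: {0,1,4,8,9} 10  {0,1,7,8,9} 20  {0,3,4,8,9} 5  {0,4,7,8,9} 20  {0,5,6,7,9} 20  {0,6,7,8,9} 30  {1,3,4,8,9} 3  {1,4,7,8,9} 10  {1,6,7,8,9} 10  {2,3,4,8,9} 1  {3,4,7,8,9} 5  {4,6,7,8,9} 10  {5,6,7,8,9} 10
  6 to go: {0,1,3,4,8,9} 18  {0,1,4,7,8,9} 60  {0,1,6,7,8,9} 60  {0,2,3,4,8,9} 6  {0,3,4,7,8,9} 30  {0,4,6,7,8,9} 60  {0,5,6,7,8,9} 60  {1,2,3,4,8,9} 4  {1,3,4,7,8,9} 18  {1,4,6,7,8,9} 30  {1,5,6,7,8,9} 20  {2,3,4,7,8,9} 6  {3,4,6,7,8,9} 15  {4,5,6,7,8,9} 20
  7 to go: {0,1,2,3,4,8,9} 28  {0,1,3,4,7,8,9} 126  {0,1,4,6,7,8,9} 210  {0,1,5,6,7,8,9} 140  {0,2,3,4,7,8,9} 42  {0,3,4,6,7,8,9} 105  {0,4,5,6,7,8,9} 140  {1,2,3,4,7,8,9} 28  {1,3,4,6,7,8,9} 63  {1,4,5,6,7,8,9} 70  {2,3,4,6,7,8,9} 21  {3,4,5,6,7,8,9} 35
  8 to go: {0,1,2,3,4,7,8,9} 224  {0,1,3,4,6,7,8,9} 504  {0,1,4,5,6,7,8,9} 560  {0,2,3,4,6,7,8,9} 168  {0,3,4,5,6,7,8,9} 280  {1,2,3,4,6,7,8,9} 112  {1,3,4,5,6,7,8,9} 168  {2,3,4,5,6,7,8,9} 56
  if 0:u drops first: 336 orders
  if 1:s drops first: 504 orders
  if 2:r drops first: 1512 orders
  if 5:q drops first: 1008 orders
heap linearizations: 3360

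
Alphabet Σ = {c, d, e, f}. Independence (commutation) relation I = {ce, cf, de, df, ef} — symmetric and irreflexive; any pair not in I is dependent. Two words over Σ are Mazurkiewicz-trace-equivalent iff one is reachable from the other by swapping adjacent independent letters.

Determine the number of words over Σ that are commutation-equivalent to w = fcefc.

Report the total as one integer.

30

drop 0:f onto floor
drop 1:c onto floor
drop 2:e onto floor
drop 3:f onto {0:f}
drop 4:c onto {1:c}
ground layer = {0:f, 1:c, 2:e}
drop-orders for the pieces not yet dropped (sum over which currently-grounded one goes next):
  1 to go: {2} 1  {3} 1  {4} 1
  2 to go: {0,3} 1  {1,4} 1  {2,3} 2  {2,4} 2  {3,4} 2
  3 to go: {0,2,3} 3  {0,3,4} 3  {1,2,4} 3  {1,3,4} 3  {2,3,4} 6
  if 0:f drops first: 12 orders
  if 1:c drops first: 12 orders
  if 2:e drops first: 6 orders
heap linearizations: 30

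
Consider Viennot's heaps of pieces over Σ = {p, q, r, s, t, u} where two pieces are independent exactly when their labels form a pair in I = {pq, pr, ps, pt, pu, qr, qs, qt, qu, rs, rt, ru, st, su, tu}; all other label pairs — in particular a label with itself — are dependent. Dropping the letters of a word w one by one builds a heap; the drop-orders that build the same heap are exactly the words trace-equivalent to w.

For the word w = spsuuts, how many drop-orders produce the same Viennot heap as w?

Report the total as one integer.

420

0(s) covers ∅
1(p) covers ∅
2(s) covers 0:s
3(u) covers ∅
4(u) covers 3:u
5(t) covers ∅
6(s) covers 2:s
floor of heap: 0:s, 1:p, 3:u, 5:t
completions by unplaced set U, small U first (add the entries for U minus each lowest piece of U):
  |U|=1: {1}:1  {4}:1  {5}:1  {6}:1
  |U|=2: {1,4}:2  {1,5}:2  {1,6}:2  {2,6}:1  {3,4}:1  {4,5}:2  {4,6}:2  {5,6}:2
  |U|=3: {0,2,6}:1  {1,2,6}:3  {1,3,4}:3  {1,4,5}:6  {1,4,6}:6  {1,5,6}:6  {2,4,6}:3  {2,5,6}:3  {3,4,5}:3  {3,4,6}:3  {4,5,6}:6
  |U|=4: {0,1,2,6}:4  {0,2,4,6}:4  {0,2,5,6}:4  {1,2,4,6}:12  {1,2,5,6}:12  {1,3,4,5}:12  {1,3,4,6}:12  {1,4,5,6}:24  {2,3,4,6}:6  {2,4,5,6}:12  {3,4,5,6}:12
  |U|=5: {0,1,2,4,6}:20  {0,1,2,5,6}:20  {0,2,3,4,6}:10  {0,2,4,5,6}:20  {1,2,3,4,6}:30  {1,2,4,5,6}:60  {1,3,4,5,6}:60  {2,3,4,5,6}:30
  start at 0(s): 180
  start at 1(p): 60
  start at 3(u): 120
  start at 5(t): 60
sum over floor = 420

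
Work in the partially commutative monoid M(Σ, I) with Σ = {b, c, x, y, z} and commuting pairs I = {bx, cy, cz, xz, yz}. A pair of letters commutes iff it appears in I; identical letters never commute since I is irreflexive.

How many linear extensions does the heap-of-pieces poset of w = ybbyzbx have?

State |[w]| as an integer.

piece 0:y — minimal
piece 1:b rests on {0:y}
piece 2:b rests on {1:b}
piece 3:y rests on {2:b}
piece 4:z rests on {2:b}
piece 5:b rests on {3:y, 4:z}
piece 6:x rests on {3:y}
minimal pieces: {0:y}
ways to finish when only these pieces remain (= sum over removing one remaining piece with nothing left below it):
  1 left: {5}→1  {6}→1
  2 left: {4,5}→1  {5,6}→2
  3 left: {3,5,6}→2  {4,5,6}→3
  4 left: {3,4,5,6}→5
  5 left: {2,3,4,5,6}→5
  placing 0:y first → 5 extensions

5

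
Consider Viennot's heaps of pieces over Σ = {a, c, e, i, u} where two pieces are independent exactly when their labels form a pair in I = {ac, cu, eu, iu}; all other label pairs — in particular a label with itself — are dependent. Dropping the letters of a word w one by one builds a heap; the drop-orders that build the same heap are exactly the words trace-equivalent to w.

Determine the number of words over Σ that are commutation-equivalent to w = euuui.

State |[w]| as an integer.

10

#0=e has no predecessor
#1=u has no predecessor
#2=u depends on [1:u]
#3=u depends on [2:u]
#4=i depends on [0:e]
sources: [0:e, 1:u]
N(rest) = Σ N(rest − s) over sources s of rest; N(one piece) = 1:
  size 1 → [3]=1  [4]=1
  size 2 → [0,4]=1  [2,3]=1  [3,4]=2
  size 3 → [0,3,4]=3  [1,2,3]=1  [2,3,4]=3
  first=0(e) contributes 4
  first=1(u) contributes 6
|[w]| = 10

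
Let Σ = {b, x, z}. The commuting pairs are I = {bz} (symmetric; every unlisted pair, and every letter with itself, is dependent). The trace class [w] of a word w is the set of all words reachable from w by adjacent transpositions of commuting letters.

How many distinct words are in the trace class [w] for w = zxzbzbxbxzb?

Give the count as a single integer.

piece 0:z — minimal
piece 1:x rests on {0:z}
piece 2:z rests on {1:x}
piece 3:b rests on {1:x}
piece 4:z rests on {2:z}
piece 5:b rests on {3:b}
piece 6:x rests on {4:z, 5:b}
piece 7:b rests on {6:x}
piece 8:x rests on {7:b}
piece 9:z rests on {8:x}
piece 10:b rests on {8:x}
minimal pieces: {0:z}
ways to finish when only these pieces remain (= sum over removing one remaining piece with nothing left below it):
  1 left: {9}→1  {10}→1
  2 left: {9,10}→2
  3 left: {8,9,10}→2
  4 left: {7,8,9,10}→2
  5 left: {6,7,8,9,10}→2
  6 left: {4,6,7,8,9,10}→2  {5,6,7,8,9,10}→2
  7 left: {2,4,6,7,8,9,10}→2  {3,5,6,7,8,9,10}→2  {4,5,6,7,8,9,10}→4
  8 left: {2,4,5,6,7,8,9,10}→6  {3,4,5,6,7,8,9,10}→6
  9 left: {2,3,4,5,6,7,8,9,10}→12
  placing 0:z first → 12 extensions

12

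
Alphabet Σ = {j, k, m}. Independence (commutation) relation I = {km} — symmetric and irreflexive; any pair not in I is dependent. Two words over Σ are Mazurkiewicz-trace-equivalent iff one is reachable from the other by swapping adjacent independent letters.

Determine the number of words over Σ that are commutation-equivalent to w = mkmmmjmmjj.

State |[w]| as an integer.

5

0(m) covers ∅
1(k) covers ∅
2(m) covers 0:m
3(m) covers 2:m
4(m) covers 3:m
5(j) covers 1:k, 4:m
6(m) covers 5:j
7(m) covers 6:m
8(j) covers 7:m
9(j) covers 8:j
floor of heap: 0:m, 1:k
completions by unplaced set U, small U first (add the entries for U minus each lowest piece of U):
  |U|=1: {9}:1
  |U|=2: {8,9}:1
  |U|=3: {7,8,9}:1
  |U|=4: {6,7,8,9}:1
  |U|=5: {5,6,7,8,9}:1
  |U|=6: {1,5,6,7,8,9}:1  {4,5,6,7,8,9}:1
  |U|=7: {1,4,5,6,7,8,9}:2  {3,4,5,6,7,8,9}:1
  |U|=8: {1,3,4,5,6,7,8,9}:3  {2,3,4,5,6,7,8,9}:1
  start at 0(m): 4
  start at 1(k): 1
sum over floor = 5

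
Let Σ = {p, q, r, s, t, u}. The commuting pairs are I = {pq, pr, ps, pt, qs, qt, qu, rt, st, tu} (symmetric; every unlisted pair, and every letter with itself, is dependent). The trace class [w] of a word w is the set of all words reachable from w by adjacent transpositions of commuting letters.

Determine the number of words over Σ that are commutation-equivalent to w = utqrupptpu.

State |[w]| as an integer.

90

0(u) covers ∅
1(t) covers ∅
2(q) covers ∅
3(r) covers 0:u, 2:q
4(u) covers 3:r
5(p) covers 4:u
6(p) covers 5:p
7(t) covers 1:t
8(p) covers 6:p
9(u) covers 8:p
floor of heap: 0:u, 1:t, 2:q
completions by unplaced set U, small U first (add the entries for U minus each lowest piece of U):
  |U|=1: {7}:1  {9}:1
  |U|=2: {1,7}:1  {7,9}:2  {8,9}:1
  |U|=3: {1,7,9}:3  {6,8,9}:1  {7,8,9}:3
  |U|=4: {1,7,8,9}:6  {5,6,8,9}:1  {6,7,8,9}:4
  |U|=5: {1,6,7,8,9}:10  {4,5,6,8,9}:1  {5,6,7,8,9}:5
  |U|=6: {1,5,6,7,8,9}:15  {3,4,5,6,8,9}:1  {4,5,6,7,8,9}:6
  |U|=7: {0,3,4,5,6,8,9}:1  {1,4,5,6,7,8,9}:21  {2,3,4,5,6,8,9}:1  {3,4,5,6,7,8,9}:7
  |U|=8: {0,2,3,4,5,6,8,9}:2  {0,3,4,5,6,7,8,9}:8  {1,3,4,5,6,7,8,9}:28  {2,3,4,5,6,7,8,9}:8
  start at 0(u): 36
  start at 1(t): 18
  start at 2(q): 36
sum over floor = 90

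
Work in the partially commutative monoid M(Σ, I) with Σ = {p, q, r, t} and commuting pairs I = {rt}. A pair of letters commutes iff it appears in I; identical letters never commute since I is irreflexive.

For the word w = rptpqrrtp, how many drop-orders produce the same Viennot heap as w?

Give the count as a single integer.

drop 0:r onto floor
drop 1:p onto {0:r}
drop 2:t onto {1:p}
drop 3:p onto {2:t}
drop 4:q onto {3:p}
drop 5:r onto {4:q}
drop 6:r onto {5:r}
drop 7:t onto {4:q}
drop 8:p onto {6:r, 7:t}
ground layer = {0:r}
drop-orders for the pieces not yet dropped (sum over which currently-grounded one goes next):
  1 to go: {8} 1
  2 to go: {6,8} 1  {7,8} 1
  3 to go: {5,6,8} 1  {6,7,8} 2
  4 to go: {5,6,7,8} 3
  5 to go: {4,5,6,7,8} 3
  6 to go: {3,4,5,6,7,8} 3
  7 to go: {2,3,4,5,6,7,8} 3
  if 0:r drops first: 3 orders

3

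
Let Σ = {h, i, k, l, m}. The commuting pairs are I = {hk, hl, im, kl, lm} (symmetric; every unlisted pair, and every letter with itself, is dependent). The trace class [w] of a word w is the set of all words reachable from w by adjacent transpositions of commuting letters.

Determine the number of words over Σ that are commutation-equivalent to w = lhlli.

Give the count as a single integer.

4

#0=l has no predecessor
#1=h has no predecessor
#2=l depends on [0:l]
#3=l depends on [2:l]
#4=i depends on [1:h, 3:l]
sources: [0:l, 1:h]
N(rest) = Σ N(rest − s) over sources s of rest; N(one piece) = 1:
  size 1 → [4]=1
  size 2 → [1,4]=1  [3,4]=1
  size 3 → [1,3,4]=2  [2,3,4]=1
  first=0(l) contributes 3
  first=1(h) contributes 1
|[w]| = 4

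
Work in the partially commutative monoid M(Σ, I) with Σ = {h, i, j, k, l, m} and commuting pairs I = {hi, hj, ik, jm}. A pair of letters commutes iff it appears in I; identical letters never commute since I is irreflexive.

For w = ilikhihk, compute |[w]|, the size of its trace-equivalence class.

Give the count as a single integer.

0(i) covers ∅
1(l) covers 0:i
2(i) covers 1:l
3(k) covers 1:l
4(h) covers 3:k
5(i) covers 2:i
6(h) covers 4:h
7(k) covers 6:h
floor of heap: 0:i
completions by unplaced set U, small U first (add the entries for U minus each lowest piece of U):
  |U|=1: {5}:1  {7}:1
  |U|=2: {2,5}:1  {5,7}:2  {6,7}:1
  |U|=3: {2,5,7}:3  {4,6,7}:1  {5,6,7}:3
  |U|=4: {2,5,6,7}:6  {3,4,6,7}:1  {4,5,6,7}:4
  |U|=5: {2,4,5,6,7}:10  {3,4,5,6,7}:5
  |U|=6: {2,3,4,5,6,7}:15
  start at 0(i): 15

15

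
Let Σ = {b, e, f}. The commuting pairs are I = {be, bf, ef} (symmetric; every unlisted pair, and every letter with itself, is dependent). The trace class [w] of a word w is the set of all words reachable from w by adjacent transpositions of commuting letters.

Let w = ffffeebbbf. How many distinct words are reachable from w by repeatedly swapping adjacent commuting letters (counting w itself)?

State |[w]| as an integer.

0(f) covers ∅
1(f) covers 0:f
2(f) covers 1:f
3(f) covers 2:f
4(e) covers ∅
5(e) covers 4:e
6(b) covers ∅
7(b) covers 6:b
8(b) covers 7:b
9(f) covers 3:f
floor of heap: 0:f, 4:e, 6:b
completions by unplaced set U, small U first (add the entries for U minus each lowest piece of U):
  |U|=1: {5}:1  {8}:1  {9}:1
  |U|=2: {3,9}:1  {4,5}:1  {5,8}:2  {5,9}:2  {7,8}:1  {8,9}:2
  |U|=3: {2,3,9}:1  {3,5,9}:3  {3,8,9}:3  {4,5,8}:3  {4,5,9}:3  {5,7,8}:3  {5,8,9}:6  {6,7,8}:1  {7,8,9}:3
  |U|=4: {1,2,3,9}:1  {2,3,5,9}:4  {2,3,8,9}:4  {3,4,5,9}:6  {3,5,8,9}:12  {3,7,8,9}:6  {4,5,7,8}:6  {4,5,8,9}:12  {5,6,7,8}:4  {5,7,8,9}:12  {6,7,8,9}:4
  |U|=5: {0,1,2,3,9}:1  {1,2,3,5,9}:5  {1,2,3,8,9}:5  {2,3,4,5,9}:10  {2,3,5,8,9}:20  {2,3,7,8,9}:10  {3,4,5,8,9}:30  {3,5,7,8,9}:30  {3,6,7,8,9}:10  {4,5,6,7,8}:10  {4,5,7,8,9}:30  {5,6,7,8,9}:20
  |U|=6: {0,1,2,3,5,9}:6  {0,1,2,3,8,9}:6  {1,2,3,4,5,9}:15  {1,2,3,5,8,9}:30  {1,2,3,7,8,9}:15  {2,3,4,5,8,9}:60  {2,3,5,7,8,9}:60  {2,3,6,7,8,9}:20  {3,4,5,7,8,9}:90  {3,5,6,7,8,9}:60  {4,5,6,7,8,9}:60
  |U|=7: {0,1,2,3,4,5,9}:21  {0,1,2,3,5,8,9}:42  {0,1,2,3,7,8,9}:21  {1,2,3,4,5,8,9}:105  {1,2,3,5,7,8,9}:105  {1,2,3,6,7,8,9}:35  {2,3,4,5,7,8,9}:210  {2,3,5,6,7,8,9}:140  {3,4,5,6,7,8,9}:210
  |U|=8: {0,1,2,3,4,5,8,9}:168  {0,1,2,3,5,7,8,9}:168  {0,1,2,3,6,7,8,9}:56  {1,2,3,4,5,7,8,9}:420  {1,2,3,5,6,7,8,9}:280  {2,3,4,5,6,7,8,9}:560
  start at 0(f): 1260
  start at 4(e): 504
  start at 6(b): 756
sum over floor = 2520

2520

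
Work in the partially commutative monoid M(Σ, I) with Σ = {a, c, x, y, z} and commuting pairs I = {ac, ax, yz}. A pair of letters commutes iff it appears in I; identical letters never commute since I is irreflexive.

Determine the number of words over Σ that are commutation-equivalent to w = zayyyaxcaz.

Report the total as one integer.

piece 0:z — minimal
piece 1:a rests on {0:z}
piece 2:y rests on {1:a}
piece 3:y rests on {2:y}
piece 4:y rests on {3:y}
piece 5:a rests on {4:y}
piece 6:x rests on {4:y}
piece 7:c rests on {6:x}
piece 8:a rests on {5:a}
piece 9:z rests on {7:c, 8:a}
minimal pieces: {0:z}
ways to finish when only these pieces remain (= sum over removing one remaining piece with nothing left below it):
  1 left: {9}→1
  2 left: {7,9}→1  {8,9}→1
  3 left: {5,8,9}→1  {6,7,9}→1  {7,8,9}→2
  4 left: {5,7,8,9}→3  {6,7,8,9}→3
  5 left: {5,6,7,8,9}→6
  6 left: {4,5,6,7,8,9}→6
  7 left: {3,4,5,6,7,8,9}→6
  8 left: {2,3,4,5,6,7,8,9}→6
  placing 0:z first → 6 extensions

6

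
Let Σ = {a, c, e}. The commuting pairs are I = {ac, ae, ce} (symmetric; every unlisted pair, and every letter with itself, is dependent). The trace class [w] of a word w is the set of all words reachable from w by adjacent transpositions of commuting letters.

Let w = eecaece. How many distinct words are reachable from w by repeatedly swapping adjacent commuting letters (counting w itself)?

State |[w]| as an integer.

#0=e has no predecessor
#1=e depends on [0:e]
#2=c has no predecessor
#3=a has no predecessor
#4=e depends on [1:e]
#5=c depends on [2:c]
#6=e depends on [4:e]
sources: [0:e, 2:c, 3:a]
N(rest) = Σ N(rest − s) over sources s of rest; N(one piece) = 1:
  size 1 → [3]=1  [5]=1  [6]=1
  size 2 → [2,5]=1  [3,5]=2  [3,6]=2  [4,6]=1  [5,6]=2
  size 3 → [1,4,6]=1  [2,3,5]=3  [2,5,6]=3  [3,4,6]=3  [3,5,6]=6  [4,5,6]=3
  size 4 → [0,1,4,6]=1  [1,3,4,6]=4  [1,4,5,6]=4  [2,3,5,6]=12  [2,4,5,6]=6  [3,4,5,6]=12
  size 5 → [0,1,3,4,6]=5  [0,1,4,5,6]=5  [1,2,4,5,6]=10  [1,3,4,5,6]=20  [2,3,4,5,6]=30
  first=0(e) contributes 60
  first=2(c) contributes 30
  first=3(a) contributes 15
|[w]| = 105

105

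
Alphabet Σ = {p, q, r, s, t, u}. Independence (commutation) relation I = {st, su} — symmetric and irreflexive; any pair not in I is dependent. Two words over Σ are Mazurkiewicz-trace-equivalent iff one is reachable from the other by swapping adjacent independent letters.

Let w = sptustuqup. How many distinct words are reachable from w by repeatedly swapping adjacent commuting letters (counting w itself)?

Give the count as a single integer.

drop 0:s onto floor
drop 1:p onto {0:s}
drop 2:t onto {1:p}
drop 3:u onto {2:t}
drop 4:s onto {1:p}
drop 5:t onto {3:u}
drop 6:u onto {5:t}
drop 7:q onto {4:s, 6:u}
drop 8:u onto {7:q}
drop 9:p onto {8:u}
ground layer = {0:s}
drop-orders for the pieces not yet dropped (sum over which currently-grounded one goes next):
  1 to go: {9} 1
  2 to go: {8,9} 1
  3 to go: {7,8,9} 1
  4 to go: {4,7,8,9} 1  {6,7,8,9} 1
  5 to go: {4,6,7,8,9} 2  {5,6,7,8,9} 1
  6 to go: {3,5,6,7,8,9} 1  {4,5,6,7,8,9} 3
  7 to go: {2,3,5,6,7,8,9} 1  {3,4,5,6,7,8,9} 4
  8 to go: {2,3,4,5,6,7,8,9} 5
  if 0:s drops first: 5 orders

5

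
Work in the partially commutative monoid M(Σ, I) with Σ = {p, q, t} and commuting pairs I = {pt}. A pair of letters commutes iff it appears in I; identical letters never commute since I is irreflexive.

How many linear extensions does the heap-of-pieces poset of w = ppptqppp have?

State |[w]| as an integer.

piece 0:p — minimal
piece 1:p rests on {0:p}
piece 2:p rests on {1:p}
piece 3:t — minimal
piece 4:q rests on {2:p, 3:t}
piece 5:p rests on {4:q}
piece 6:p rests on {5:p}
piece 7:p rests on {6:p}
minimal pieces: {0:p, 3:t}
ways to finish when only these pieces remain (= sum over removing one remaining piece with nothing left below it):
  1 left: {7}→1
  2 left: {6,7}→1
  3 left: {5,6,7}→1
  4 left: {4,5,6,7}→1
  5 left: {2,4,5,6,7}→1  {3,4,5,6,7}→1
  6 left: {1,2,4,5,6,7}→1  {2,3,4,5,6,7}→2
  placing 0:p first → 3 extensions
  placing 3:t first → 1 extensions
total linear extensions = 4

4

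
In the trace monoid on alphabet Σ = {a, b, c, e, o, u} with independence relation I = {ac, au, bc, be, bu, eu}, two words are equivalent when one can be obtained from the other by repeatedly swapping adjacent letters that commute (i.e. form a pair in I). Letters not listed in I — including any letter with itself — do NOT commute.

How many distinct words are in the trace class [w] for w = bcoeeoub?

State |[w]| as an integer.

4

piece 0:b — minimal
piece 1:c — minimal
piece 2:o rests on {0:b, 1:c}
piece 3:e rests on {2:o}
piece 4:e rests on {3:e}
piece 5:o rests on {4:e}
piece 6:u rests on {5:o}
piece 7:b rests on {5:o}
minimal pieces: {0:b, 1:c}
ways to finish when only these pieces remain (= sum over removing one remaining piece with nothing left below it):
  1 left: {6}→1  {7}→1
  2 left: {6,7}→2
  3 left: {5,6,7}→2
  4 left: {4,5,6,7}→2
  5 left: {3,4,5,6,7}→2
  6 left: {2,3,4,5,6,7}→2
  placing 0:b first → 2 extensions
  placing 1:c first → 2 extensions
total linear extensions = 4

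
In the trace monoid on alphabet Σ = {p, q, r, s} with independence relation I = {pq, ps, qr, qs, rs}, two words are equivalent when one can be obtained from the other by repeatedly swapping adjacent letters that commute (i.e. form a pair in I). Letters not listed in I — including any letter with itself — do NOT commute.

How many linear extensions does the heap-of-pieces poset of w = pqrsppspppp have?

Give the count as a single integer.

495

drop 0:p onto floor
drop 1:q onto floor
drop 2:r onto {0:p}
drop 3:s onto floor
drop 4:p onto {2:r}
drop 5:p onto {4:p}
drop 6:s onto {3:s}
drop 7:p onto {5:p}
drop 8:p onto {7:p}
drop 9:p onto {8:p}
drop 10:p onto {9:p}
ground layer = {0:p, 1:q, 3:s}
drop-orders for the pieces not yet dropped (sum over which currently-grounded one goes next):
  1 to go: {1} 1  {6} 1  {10} 1
  2 to go: {1,6} 2  {1,10} 2  {3,6} 1  {6,10} 2  {9,10} 1
  3 to go: {1,3,6} 3  {1,6,10} 6  {1,9,10} 3  {3,6,10} 3  {6,9,10} 3  {8,9,10} 1
  4 to go: {1,3,6,10} 12  {1,6,9,10} 12  {1,8,9,10} 4  {3,6,9,10} 6  {6,8,9,10} 4  {7,8,9,10} 1
  5 to go: {1,3,6,9,10} 30  {1,6,8,9,10} 20  {1,7,8,9,10} 5  {3,6,8,9,10} 10  {5,7,8,9,10} 1  {6,7,8,9,10} 5
  6 to go: {1,3,6,8,9,10} 60  {1,5,7,8,9,10} 6  {1,6,7,8,9,10} 30  {3,6,7,8,9,10} 15  {4,5,7,8,9,10} 1  {5,6,7,8,9,10} 6
  7 to go: {1,3,6,7,8,9,10} 105  {1,4,5,7,8,9,10} 7  {1,5,6,7,8,9,10} 42  {2,4,5,7,8,9,10} 1  {3,5,6,7,8,9,10} 21  {4,5,6,7,8,9,10} 7
  8 to go: {0,2,4,5,7,8,9,10} 1  {1,2,4,5,7,8,9,10} 8  {1,3,5,6,7,8,9,10} 168  {1,4,5,6,7,8,9,10} 56  {2,4,5,6,7,8,9,10} 8  {3,4,5,6,7,8,9,10} 28
  9 to go: {0,1,2,4,5,7,8,9,10} 9  {0,2,4,5,6,7,8,9,10} 9  {1,2,4,5,6,7,8,9,10} 72  {1,3,4,5,6,7,8,9,10} 252  {2,3,4,5,6,7,8,9,10} 36
  if 0:p drops first: 360 orders
  if 1:q drops first: 45 orders
  if 3:s drops first: 90 orders
heap linearizations: 495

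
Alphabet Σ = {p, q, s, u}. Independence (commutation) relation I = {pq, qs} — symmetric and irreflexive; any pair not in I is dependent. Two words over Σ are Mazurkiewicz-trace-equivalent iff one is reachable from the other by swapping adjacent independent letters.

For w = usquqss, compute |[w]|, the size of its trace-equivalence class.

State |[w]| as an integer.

0(u) covers ∅
1(s) covers 0:u
2(q) covers 0:u
3(u) covers 1:s, 2:q
4(q) covers 3:u
5(s) covers 3:u
6(s) covers 5:s
floor of heap: 0:u
completions by unplaced set U, small U first (add the entries for U minus each lowest piece of U):
  |U|=1: {4}:1  {6}:1
  |U|=2: {4,6}:2  {5,6}:1
  |U|=3: {4,5,6}:3
  |U|=4: {3,4,5,6}:3
  |U|=5: {1,3,4,5,6}:3  {2,3,4,5,6}:3
  start at 0(u): 6

6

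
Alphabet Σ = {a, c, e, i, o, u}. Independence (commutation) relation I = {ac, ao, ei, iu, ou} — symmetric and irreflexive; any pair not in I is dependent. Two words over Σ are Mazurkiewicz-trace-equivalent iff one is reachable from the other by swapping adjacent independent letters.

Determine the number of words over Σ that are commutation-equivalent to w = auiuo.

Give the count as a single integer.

drop 0:a onto floor
drop 1:u onto {0:a}
drop 2:i onto {0:a}
drop 3:u onto {1:u}
drop 4:o onto {2:i}
ground layer = {0:a}
drop-orders for the pieces not yet dropped (sum over which currently-grounded one goes next):
  1 to go: {3} 1  {4} 1
  2 to go: {1,3} 1  {2,4} 1  {3,4} 2
  3 to go: {1,3,4} 3  {2,3,4} 3
  if 0:a drops first: 6 orders

6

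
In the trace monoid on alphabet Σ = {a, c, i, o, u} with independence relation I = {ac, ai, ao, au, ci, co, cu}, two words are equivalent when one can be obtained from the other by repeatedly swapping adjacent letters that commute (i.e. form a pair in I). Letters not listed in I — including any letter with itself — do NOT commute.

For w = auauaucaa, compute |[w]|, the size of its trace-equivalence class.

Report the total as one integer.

504

0(a) covers ∅
1(u) covers ∅
2(a) covers 0:a
3(u) covers 1:u
4(a) covers 2:a
5(u) covers 3:u
6(c) covers ∅
7(a) covers 4:a
8(a) covers 7:a
floor of heap: 0:a, 1:u, 6:c
completions by unplaced set U, small U first (add the entries for U minus each lowest piece of U):
  |U|=1: {5}:1  {6}:1  {8}:1
  |U|=2: {3,5}:1  {5,6}:2  {5,8}:2  {6,8}:2  {7,8}:1
  |U|=3: {1,3,5}:1  {3,5,6}:3  {3,5,8}:3  {4,7,8}:1  {5,6,8}:6  {5,7,8}:3  {6,7,8}:3
  |U|=4: {1,3,5,6}:4  {1,3,5,8}:4  {2,4,7,8}:1  {3,5,6,8}:12  {3,5,7,8}:6  {4,5,7,8}:4  {4,6,7,8}:4  {5,6,7,8}:12
  |U|=5: {0,2,4,7,8}:1  {1,3,5,6,8}:20  {1,3,5,7,8}:10  {2,4,5,7,8}:5  {2,4,6,7,8}:5  {3,4,5,7,8}:10  {3,5,6,7,8}:30  {4,5,6,7,8}:20
  |U|=6: {0,2,4,5,7,8}:6  {0,2,4,6,7,8}:6  {1,3,4,5,7,8}:20  {1,3,5,6,7,8}:60  {2,3,4,5,7,8}:15  {2,4,5,6,7,8}:30  {3,4,5,6,7,8}:60
  |U|=7: {0,2,3,4,5,7,8}:21  {0,2,4,5,6,7,8}:42  {1,2,3,4,5,7,8}:35  {1,3,4,5,6,7,8}:140  {2,3,4,5,6,7,8}:105
  start at 0(a): 280
  start at 1(u): 168
  start at 6(c): 56
sum over floor = 504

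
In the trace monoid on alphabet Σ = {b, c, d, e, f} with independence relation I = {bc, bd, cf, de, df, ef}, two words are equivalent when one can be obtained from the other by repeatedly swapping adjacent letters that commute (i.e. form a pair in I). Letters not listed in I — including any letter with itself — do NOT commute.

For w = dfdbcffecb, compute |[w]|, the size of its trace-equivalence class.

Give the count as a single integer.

drop 0:d onto floor
drop 1:f onto floor
drop 2:d onto {0:d}
drop 3:b onto {1:f}
drop 4:c onto {2:d}
drop 5:f onto {3:b}
drop 6:f onto {5:f}
drop 7:e onto {3:b, 4:c}
drop 8:c onto {7:e}
drop 9:b onto {6:f, 7:e}
ground layer = {0:d, 1:f}
drop-orders for the pieces not yet dropped (sum over which currently-grounded one goes next):
  1 to go: {8} 1  {9} 1
  2 to go: {6,9} 1  {8,9} 2
  3 to go: {5,6,9} 1  {6,8,9} 3  {7,8,9} 2
  4 to go: {4,7,8,9} 2  {5,6,8,9} 4  {6,7,8,9} 5
  5 to go: {2,4,7,8,9} 2  {4,6,7,8,9} 7  {5,6,7,8,9} 9
  6 to go: {0,2,4,7,8,9} 2  {2,4,6,7,8,9} 9  {3,5,6,7,8,9} 9  {4,5,6,7,8,9} 16
  7 to go: {0,2,4,6,7,8,9} 11  {1,3,5,6,7,8,9} 9  {2,4,5,6,7,8,9} 25  {3,4,5,6,7,8,9} 25
  8 to go: {0,2,4,5,6,7,8,9} 36  {1,3,4,5,6,7,8,9} 34  {2,3,4,5,6,7,8,9} 50
  if 0:d drops first: 84 orders
  if 1:f drops first: 86 orders
heap linearizations: 170

170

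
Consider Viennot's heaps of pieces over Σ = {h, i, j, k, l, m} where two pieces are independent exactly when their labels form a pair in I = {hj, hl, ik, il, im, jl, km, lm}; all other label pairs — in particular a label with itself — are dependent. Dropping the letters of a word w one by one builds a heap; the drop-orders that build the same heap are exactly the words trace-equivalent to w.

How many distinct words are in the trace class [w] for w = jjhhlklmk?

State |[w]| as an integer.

126

#0=j has no predecessor
#1=j depends on [0:j]
#2=h has no predecessor
#3=h depends on [2:h]
#4=l has no predecessor
#5=k depends on [1:j, 3:h, 4:l]
#6=l depends on [5:k]
#7=m depends on [1:j, 3:h]
#8=k depends on [6:l]
sources: [0:j, 2:h, 4:l]
N(rest) = Σ N(rest − s) over sources s of rest; N(one piece) = 1:
  size 1 → [7]=1  [8]=1
  size 2 → [6,8]=1  [7,8]=2
  size 3 → [5,6,8]=1  [6,7,8]=3
  size 4 → [4,5,6,8]=1  [5,6,7,8]=4
  size 5 → [1,5,6,7,8]=4  [3,5,6,7,8]=4  [4,5,6,7,8]=5
  size 6 → [0,1,5,6,7,8]=4  [1,3,5,6,7,8]=8  [1,4,5,6,7,8]=9  [2,3,5,6,7,8]=4  [3,4,5,6,7,8]=9
  size 7 → [0,1,3,5,6,7,8]=12  [0,1,4,5,6,7,8]=13  [1,2,3,5,6,7,8]=12  [1,3,4,5,6,7,8]=26  [2,3,4,5,6,7,8]=13
  first=0(j) contributes 51
  first=2(h) contributes 51
  first=4(l) contributes 24
|[w]| = 126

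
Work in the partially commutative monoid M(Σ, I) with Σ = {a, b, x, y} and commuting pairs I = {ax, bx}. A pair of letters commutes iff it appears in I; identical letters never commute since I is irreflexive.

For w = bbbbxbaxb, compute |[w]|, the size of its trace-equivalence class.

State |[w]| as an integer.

drop 0:b onto floor
drop 1:b onto {0:b}
drop 2:b onto {1:b}
drop 3:b onto {2:b}
drop 4:x onto floor
drop 5:b onto {3:b}
drop 6:a onto {5:b}
drop 7:x onto {4:x}
drop 8:b onto {6:a}
ground layer = {0:b, 4:x}
drop-orders for the pieces not yet dropped (sum over which currently-grounded one goes next):
  1 to go: {7} 1  {8} 1
  2 to go: {4,7} 1  {6,8} 1  {7,8} 2
  3 to go: {4,7,8} 3  {5,6,8} 1  {6,7,8} 3
  4 to go: {3,5,6,8} 1  {4,6,7,8} 6  {5,6,7,8} 4
  5 to go: {2,3,5,6,8} 1  {3,5,6,7,8} 5  {4,5,6,7,8} 10
  6 to go: {1,2,3,5,6,8} 1  {2,3,5,6,7,8} 6  {3,4,5,6,7,8} 15
  7 to go: {0,1,2,3,5,6,8} 1  {1,2,3,5,6,7,8} 7  {2,3,4,5,6,7,8} 21
  if 0:b drops first: 28 orders
  if 4:x drops first: 8 orders
heap linearizations: 36

36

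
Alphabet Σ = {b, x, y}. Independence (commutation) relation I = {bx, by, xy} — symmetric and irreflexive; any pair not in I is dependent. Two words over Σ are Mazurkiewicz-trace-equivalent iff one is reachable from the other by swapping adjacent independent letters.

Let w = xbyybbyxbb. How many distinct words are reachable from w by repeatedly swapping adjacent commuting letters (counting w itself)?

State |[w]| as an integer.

2520

drop 0:x onto floor
drop 1:b onto floor
drop 2:y onto floor
drop 3:y onto {2:y}
drop 4:b onto {1:b}
drop 5:b onto {4:b}
drop 6:y onto {3:y}
drop 7:x onto {0:x}
drop 8:b onto {5:b}
drop 9:b onto {8:b}
ground layer = {0:x, 1:b, 2:y}
drop-orders for the pieces not yet dropped (sum over which currently-grounded one goes next):
  1 to go: {6} 1  {7} 1  {9} 1
  2 to go: {0,7} 1  {3,6} 1  {6,7} 2  {6,9} 2  {7,9} 2  {8,9} 1
  3 to go: {0,6,7} 3  {0,7,9} 3  {2,3,6} 1  {3,6,7} 3  {3,6,9} 3  {5,8,9} 1  {6,7,9} 6  {6,8,9} 3  {7,8,9} 3
  4 to go: {0,3,6,7} 6  {0,6,7,9} 12  {0,7,8,9} 6  {2,3,6,7} 4  {2,3,6,9} 4  {3,6,7,9} 12  {3,6,8,9} 6  {4,5,8,9} 1  {5,6,8,9} 4  {5,7,8,9} 4  {6,7,8,9} 12
  5 to go: {0,2,3,6,7} 10  {0,3,6,7,9} 30  {0,5,7,8,9} 10  {0,6,7,8,9} 30  {1,4,5,8,9} 1  {2,3,6,7,9} 20  {2,3,6,8,9} 10  {3,5,6,8,9} 10  {3,6,7,8,9} 30  {4,5,6,8,9} 5  {4,5,7,8,9} 5  {5,6,7,8,9} 20
  6 to go: {0,2,3,6,7,9} 60  {0,3,6,7,8,9} 90  {0,4,5,7,8,9} 15  {0,5,6,7,8,9} 60  {1,4,5,6,8,9} 6  {1,4,5,7,8,9} 6  {2,3,5,6,8,9} 20  {2,3,6,7,8,9} 60  {3,4,5,6,8,9} 15  {3,5,6,7,8,9} 60  {4,5,6,7,8,9} 30
  7 to go: {0,1,4,5,7,8,9} 21  {0,2,3,6,7,8,9} 210  {0,3,5,6,7,8,9} 210  {0,4,5,6,7,8,9} 105  {1,3,4,5,6,8,9} 21  {1,4,5,6,7,8,9} 42  {2,3,4,5,6,8,9} 35  {2,3,5,6,7,8,9} 140  {3,4,5,6,7,8,9} 105
  8 to go: {0,1,4,5,6,7,8,9} 168  {0,2,3,5,6,7,8,9} 560  {0,3,4,5,6,7,8,9} 420  {1,2,3,4,5,6,8,9} 56  {1,3,4,5,6,7,8,9} 168  {2,3,4,5,6,7,8,9} 280
  if 0:x drops first: 504 orders
  if 1:b drops first: 1260 orders
  if 2:y drops first: 756 orders
heap linearizations: 2520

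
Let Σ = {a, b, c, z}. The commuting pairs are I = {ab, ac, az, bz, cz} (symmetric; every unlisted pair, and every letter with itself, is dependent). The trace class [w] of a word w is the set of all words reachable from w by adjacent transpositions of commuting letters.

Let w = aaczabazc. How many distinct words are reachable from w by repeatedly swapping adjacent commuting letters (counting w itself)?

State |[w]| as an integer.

1260

0(a) covers ∅
1(a) covers 0:a
2(c) covers ∅
3(z) covers ∅
4(a) covers 1:a
5(b) covers 2:c
6(a) covers 4:a
7(z) covers 3:z
8(c) covers 5:b
floor of heap: 0:a, 2:c, 3:z
completions by unplaced set U, small U first (add the entries for U minus each lowest piece of U):
  |U|=1: {6}:1  {7}:1  {8}:1
  |U|=2: {3,7}:1  {4,6}:1  {5,8}:1  {6,7}:2  {6,8}:2  {7,8}:2
  |U|=3: {1,4,6}:1  {2,5,8}:1  {3,6,7}:3  {3,7,8}:3  {4,6,7}:3  {4,6,8}:3  {5,6,8}:3  {5,7,8}:3  {6,7,8}:6
  |U|=4: {0,1,4,6}:1  {1,4,6,7}:4  {1,4,6,8}:4  {2,5,6,8}:4  {2,5,7,8}:4  {3,4,6,7}:6  {3,5,7,8}:6  {3,6,7,8}:12  {4,5,6,8}:6  {4,6,7,8}:12  {5,6,7,8}:12
  |U|=5: {0,1,4,6,7}:5  {0,1,4,6,8}:5  {1,3,4,6,7}:10  {1,4,5,6,8}:10  {1,4,6,7,8}:20  {2,3,5,7,8}:10  {2,4,5,6,8}:10  {2,5,6,7,8}:20  {3,4,6,7,8}:30  {3,5,6,7,8}:30  {4,5,6,7,8}:30
  |U|=6: {0,1,3,4,6,7}:15  {0,1,4,5,6,8}:15  {0,1,4,6,7,8}:30  {1,2,4,5,6,8}:20  {1,3,4,6,7,8}:60  {1,4,5,6,7,8}:60  {2,3,5,6,7,8}:60  {2,4,5,6,7,8}:60  {3,4,5,6,7,8}:90
  |U|=7: {0,1,2,4,5,6,8}:35  {0,1,3,4,6,7,8}:105  {0,1,4,5,6,7,8}:105  {1,2,4,5,6,7,8}:140  {1,3,4,5,6,7,8}:210  {2,3,4,5,6,7,8}:210
  start at 0(a): 560
  start at 2(c): 420
  start at 3(z): 280
sum over floor = 1260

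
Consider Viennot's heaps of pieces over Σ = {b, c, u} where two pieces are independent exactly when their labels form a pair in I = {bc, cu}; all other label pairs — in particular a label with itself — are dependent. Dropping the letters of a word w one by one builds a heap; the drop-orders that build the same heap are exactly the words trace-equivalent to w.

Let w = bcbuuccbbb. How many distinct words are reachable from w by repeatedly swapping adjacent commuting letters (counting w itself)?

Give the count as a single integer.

120

piece 0:b — minimal
piece 1:c — minimal
piece 2:b rests on {0:b}
piece 3:u rests on {2:b}
piece 4:u rests on {3:u}
piece 5:c rests on {1:c}
piece 6:c rests on {5:c}
piece 7:b rests on {4:u}
piece 8:b rests on {7:b}
piece 9:b rests on {8:b}
minimal pieces: {0:b, 1:c}
ways to finish when only these pieces remain (= sum over removing one remaining piece with nothing left below it):
  1 left: {6}→1  {9}→1
  2 left: {5,6}→1  {6,9}→2  {8,9}→1
  3 left: {1,5,6}→1  {5,6,9}→3  {6,8,9}→3  {7,8,9}→1
  4 left: {1,5,6,9}→4  {4,7,8,9}→1  {5,6,8,9}→6  {6,7,8,9}→4
  5 left: {1,5,6,8,9}→10  {3,4,7,8,9}→1  {4,6,7,8,9}→5  {5,6,7,8,9}→10
  6 left: {1,5,6,7,8,9}→20  {2,3,4,7,8,9}→1  {3,4,6,7,8,9}→6  {4,5,6,7,8,9}→15
  7 left: {0,2,3,4,7,8,9}→1  {1,4,5,6,7,8,9}→35  {2,3,4,6,7,8,9}→7  {3,4,5,6,7,8,9}→21
  8 left: {0,2,3,4,6,7,8,9}→8  {1,3,4,5,6,7,8,9}→56  {2,3,4,5,6,7,8,9}→28
  placing 0:b first → 84 extensions
  placing 1:c first → 36 extensions
total linear extensions = 120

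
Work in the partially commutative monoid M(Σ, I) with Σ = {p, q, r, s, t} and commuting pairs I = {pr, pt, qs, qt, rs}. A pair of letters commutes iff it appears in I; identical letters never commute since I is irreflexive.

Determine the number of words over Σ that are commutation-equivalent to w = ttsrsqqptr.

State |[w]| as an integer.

48

#0=t has no predecessor
#1=t depends on [0:t]
#2=s depends on [1:t]
#3=r depends on [1:t]
#4=s depends on [2:s]
#5=q depends on [3:r]
#6=q depends on [5:q]
#7=p depends on [4:s, 6:q]
#8=t depends on [3:r, 4:s]
#9=r depends on [6:q, 8:t]
sources: [0:t]
N(rest) = Σ N(rest − s) over sources s of rest; N(one piece) = 1:
  size 1 → [7]=1  [9]=1
  size 2 → [7,9]=2  [8,9]=1
  size 3 → [6,7,9]=2  [7,8,9]=3
  size 4 → [4,7,8,9]=3  [5,6,7,9]=2  [6,7,8,9]=5
  size 5 → [2,4,7,8,9]=3  [4,6,7,8,9]=8  [5,6,7,8,9]=7
  size 6 → [2,4,6,7,8,9]=11  [3,5,6,7,8,9]=7  [4,5,6,7,8,9]=15
  size 7 → [2,4,5,6,7,8,9]=26  [3,4,5,6,7,8,9]=22
  size 8 → [2,3,4,5,6,7,8,9]=48
  first=0(t) contributes 48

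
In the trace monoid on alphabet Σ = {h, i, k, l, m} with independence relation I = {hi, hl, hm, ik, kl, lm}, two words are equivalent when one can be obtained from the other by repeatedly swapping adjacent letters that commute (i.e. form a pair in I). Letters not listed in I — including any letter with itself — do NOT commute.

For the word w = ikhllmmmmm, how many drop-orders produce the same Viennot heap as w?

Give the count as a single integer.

405

piece 0:i — minimal
piece 1:k — minimal
piece 2:h rests on {1:k}
piece 3:l rests on {0:i}
piece 4:l rests on {3:l}
piece 5:m rests on {0:i, 1:k}
piece 6:m rests on {5:m}
piece 7:m rests on {6:m}
piece 8:m rests on {7:m}
piece 9:m rests on {8:m}
minimal pieces: {0:i, 1:k}
ways to finish when only these pieces remain (= sum over removing one remaining piece with nothing left below it):
  1 left: {2}→1  {4}→1  {9}→1
  2 left: {2,4}→2  {2,9}→2  {3,4}→1  {4,9}→2  {8,9}→1
  3 left: {2,3,4}→3  {2,4,9}→6  {2,8,9}→3  {3,4,9}→3  {4,8,9}→3  {7,8,9}→1
  4 left: {2,3,4,9}→12  {2,4,8,9}→12  {2,7,8,9}→4  {3,4,8,9}→6  {4,7,8,9}→4  {6,7,8,9}→1
  5 left: {2,3,4,8,9}→30  {2,4,7,8,9}→20  {2,6,7,8,9}→5  {3,4,7,8,9}→10  {4,6,7,8,9}→5  {5,6,7,8,9}→1
  6 left: {2,3,4,7,8,9}→60  {2,4,6,7,8,9}→30  {2,5,6,7,8,9}→6  {3,4,6,7,8,9}→15  {4,5,6,7,8,9}→6
  7 left: {1,2,5,6,7,8,9}→6  {2,3,4,6,7,8,9}→105  {2,4,5,6,7,8,9}→42  {3,4,5,6,7,8,9}→21
  8 left: {0,3,4,5,6,7,8,9}→21  {1,2,4,5,6,7,8,9}→48  {2,3,4,5,6,7,8,9}→168
  placing 0:i first → 216 extensions
  placing 1:k first → 189 extensions
total linear extensions = 405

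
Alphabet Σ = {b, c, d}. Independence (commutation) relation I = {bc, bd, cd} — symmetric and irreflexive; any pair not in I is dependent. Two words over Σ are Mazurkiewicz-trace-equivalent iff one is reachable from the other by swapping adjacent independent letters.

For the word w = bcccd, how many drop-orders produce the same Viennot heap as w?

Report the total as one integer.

#0=b has no predecessor
#1=c has no predecessor
#2=c depends on [1:c]
#3=c depends on [2:c]
#4=d has no predecessor
sources: [0:b, 1:c, 4:d]
N(rest) = Σ N(rest − s) over sources s of rest; N(one piece) = 1:
  size 1 → [0]=1  [3]=1  [4]=1
  size 2 → [0,3]=2  [0,4]=2  [2,3]=1  [3,4]=2
  size 3 → [0,2,3]=3  [0,3,4]=6  [1,2,3]=1  [2,3,4]=3
  first=0(b) contributes 4
  first=1(c) contributes 12
  first=4(d) contributes 4
|[w]| = 20

20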